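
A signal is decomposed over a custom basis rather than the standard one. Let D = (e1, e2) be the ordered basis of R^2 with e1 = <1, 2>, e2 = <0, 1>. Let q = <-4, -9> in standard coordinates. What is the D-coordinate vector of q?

Write q = c_1 e1 + c_2 e2 and solve for the c_i.
System: c_1 + 0c_2 = -4, 2c_1 + c_2 = -9; solving gives c_1 = -4, c_2 = -1.
Check: -4e1 - e2 = <-4, -9>.

<-4, -1>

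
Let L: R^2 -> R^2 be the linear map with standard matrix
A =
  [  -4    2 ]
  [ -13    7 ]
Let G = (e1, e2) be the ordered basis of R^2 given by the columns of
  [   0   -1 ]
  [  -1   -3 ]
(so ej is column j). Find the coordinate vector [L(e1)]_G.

Column 1 of [L]_G is the G-coordinate vector of L(e1).
In standard coordinates L(e1) = A e1 = (-2, -7).
Converting to G: (-2, -7) = e1 + 2e2, so the coordinate vector is (1, 2).

(1, 2)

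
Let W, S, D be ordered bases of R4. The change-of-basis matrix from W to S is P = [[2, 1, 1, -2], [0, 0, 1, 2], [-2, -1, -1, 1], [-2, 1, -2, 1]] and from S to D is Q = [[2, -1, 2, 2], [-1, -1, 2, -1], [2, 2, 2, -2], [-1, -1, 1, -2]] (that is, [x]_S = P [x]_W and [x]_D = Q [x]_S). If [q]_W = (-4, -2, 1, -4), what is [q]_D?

First [q]_S = P [q]_W = (-1, -7, 5, 0).
Then [q]_D = Q [q]_S = (15, 18, -6, 13).

(15, 18, -6, 13)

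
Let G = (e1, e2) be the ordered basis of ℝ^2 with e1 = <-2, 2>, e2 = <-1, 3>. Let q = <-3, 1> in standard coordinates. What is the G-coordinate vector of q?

[q]_G is the unique c with M c = q, where M has columns e1, e2.
System: -2c_1 - c_2 = -3, 2c_1 + 3c_2 = 1; solving gives c_1 = 2, c_2 = -1.
Check: 2e1 - e2 = <-3, 1>.

<2, -1>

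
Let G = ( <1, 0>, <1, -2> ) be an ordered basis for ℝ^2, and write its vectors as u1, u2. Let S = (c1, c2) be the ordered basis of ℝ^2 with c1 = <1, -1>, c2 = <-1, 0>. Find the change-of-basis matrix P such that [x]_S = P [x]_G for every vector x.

Take x = uj: its G-coordinates are the j-th standard unit vector, so P e_j — column j of P — equals [uj]_S.
u1 = 0·c1 - c2, giving column 1 = <0, -1>; repeating for each j gives P = [[0, 2], [-1, 1]].

[[0, 2], [-1, 1]]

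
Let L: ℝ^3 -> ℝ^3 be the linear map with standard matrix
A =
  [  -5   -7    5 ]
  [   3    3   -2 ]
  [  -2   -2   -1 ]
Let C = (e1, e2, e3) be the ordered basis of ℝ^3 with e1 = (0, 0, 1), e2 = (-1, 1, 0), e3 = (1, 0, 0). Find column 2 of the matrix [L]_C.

(0, 0, -2)

Compute L(e2) = A e2 = (-2, 0, 0) in standard coordinates.
Then write this in C-coordinates: solve for y in y_1 e1 + ... + y_3 e3 = (-2, 0, 0).
This gives y = (0, 0, -2), which is column 2 of [L]_C.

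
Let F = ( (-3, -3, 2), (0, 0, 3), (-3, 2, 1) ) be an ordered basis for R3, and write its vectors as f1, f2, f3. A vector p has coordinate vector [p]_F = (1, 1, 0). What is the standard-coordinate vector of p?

By definition p = f1 + f2 + 0·f3.
Summing componentwise gives (-3, -3, 5).

(-3, -3, 5)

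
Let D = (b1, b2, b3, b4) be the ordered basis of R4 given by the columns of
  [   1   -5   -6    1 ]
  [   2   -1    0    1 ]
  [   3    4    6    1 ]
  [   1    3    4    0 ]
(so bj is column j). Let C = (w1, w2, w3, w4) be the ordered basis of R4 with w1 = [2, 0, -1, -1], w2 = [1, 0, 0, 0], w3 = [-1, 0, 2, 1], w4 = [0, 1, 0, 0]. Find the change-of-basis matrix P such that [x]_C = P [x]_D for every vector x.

[[1, -2, -2, 1], [1, 0, 0, 0], [2, 1, 2, 1], [2, -1, 0, 1]]

Let M have columns bj and N have columns wj. Then for every x, N [x]_C = x = M [x]_D, so P = N^(-1) M.
Since det N = -1, N^(-1) has integer entries; multiplying gives P = [[1, -2, -2, 1], [1, 0, 0, 0], [2, 1, 2, 1], [2, -1, 0, 1]].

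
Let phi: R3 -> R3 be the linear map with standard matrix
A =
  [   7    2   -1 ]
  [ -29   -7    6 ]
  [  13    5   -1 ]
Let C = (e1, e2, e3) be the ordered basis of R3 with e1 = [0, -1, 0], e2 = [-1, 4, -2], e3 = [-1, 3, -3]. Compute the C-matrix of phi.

With P the matrix whose columns are e1, ..., e3, [phi]_C = P^(-1) A P.
Column by column: phi(e1) = A e1 = [-2, 7, -5]; its C-coordinates [0, 1, 1] give column 1.
Continuing for each basis vector yields [phi]_C = [[0, 2, 3], [1, 0, -1], [1, -3, -1]].

[[0, 2, 3], [1, 0, -1], [1, -3, -1]]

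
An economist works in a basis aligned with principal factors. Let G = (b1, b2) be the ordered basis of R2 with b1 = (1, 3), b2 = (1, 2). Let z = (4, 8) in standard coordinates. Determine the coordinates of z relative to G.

We seek scalars with c_1 b1 + c_2 b2 = z; equivalently solve M c = z where the columns of M are b1, b2.
System: c_1 + c_2 = 4, 3c_1 + 2c_2 = 8; solving gives c_1 = 0, c_2 = 4.
Check: 0·b1 + 4b2 = (4, 8).

(0, 4)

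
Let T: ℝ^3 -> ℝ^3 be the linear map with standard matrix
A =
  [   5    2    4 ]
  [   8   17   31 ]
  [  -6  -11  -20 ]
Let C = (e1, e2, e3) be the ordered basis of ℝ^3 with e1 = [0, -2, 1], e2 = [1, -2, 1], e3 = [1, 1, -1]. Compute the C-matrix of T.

[[0, -3, 0], [1, 2, 3], [-1, 3, 0]]

With P the matrix whose columns are e1, ..., e3, [T]_C = P^(-1) A P.
Column by column: T(e1) = A e1 = [0, -3, 2]; its C-coordinates [0, 1, -1] give column 1.
Continuing for each basis vector yields [T]_C = [[0, -3, 0], [1, 2, 3], [-1, 3, 0]].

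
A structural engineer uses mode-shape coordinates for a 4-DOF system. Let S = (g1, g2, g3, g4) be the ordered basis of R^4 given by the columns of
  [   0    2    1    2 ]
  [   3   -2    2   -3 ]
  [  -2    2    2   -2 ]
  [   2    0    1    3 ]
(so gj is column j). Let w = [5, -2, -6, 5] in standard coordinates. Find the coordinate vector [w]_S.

[4, 4, -3, 0]

[w]_S is the unique c with M c = w, where M has columns g1, ..., g4.
Gaussian elimination on [M | w] yields c = (4, 4, -3, 0).
Check: 4g1 + 4g2 - 3g3 + 0·g4 = [5, -2, -6, 5].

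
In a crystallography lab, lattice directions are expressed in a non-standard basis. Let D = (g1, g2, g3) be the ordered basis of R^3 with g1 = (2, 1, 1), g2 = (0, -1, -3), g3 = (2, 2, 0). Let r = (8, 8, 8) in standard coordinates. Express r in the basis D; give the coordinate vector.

(2, -2, 2)

We seek scalars with c_1 g1 + ... + c_3 g3 = r; equivalently solve M c = r where the columns of M are g1, ..., g3.
Solving this 3x3 system gives c = (2, -2, 2).
Check: 2g1 - 2g2 + 2g3 = (8, 8, 8).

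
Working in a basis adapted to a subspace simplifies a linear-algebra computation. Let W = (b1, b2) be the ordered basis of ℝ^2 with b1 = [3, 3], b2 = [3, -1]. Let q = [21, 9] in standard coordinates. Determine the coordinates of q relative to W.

[4, 3]

Write q = c_1 b1 + c_2 b2 and solve for the c_i.
System: 3c_1 + 3c_2 = 21, 3c_1 - c_2 = 9; solving gives c_1 = 4, c_2 = 3.
Check: 4b1 + 3b2 = [21, 9].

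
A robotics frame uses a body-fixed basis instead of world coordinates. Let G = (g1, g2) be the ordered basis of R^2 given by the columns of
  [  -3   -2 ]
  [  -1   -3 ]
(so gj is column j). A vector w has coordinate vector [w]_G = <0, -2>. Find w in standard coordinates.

w = M [w]_G, where M has columns g1, g2.
Carrying out the matrix-vector product, w = <4, 6>.

<4, 6>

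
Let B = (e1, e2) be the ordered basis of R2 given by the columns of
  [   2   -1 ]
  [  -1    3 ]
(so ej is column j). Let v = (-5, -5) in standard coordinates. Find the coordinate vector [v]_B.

We seek scalars with c_1 e1 + c_2 e2 = v; equivalently solve M c = v where the columns of M are e1, e2.
System: 2c_1 - c_2 = -5, -c_1 + 3c_2 = -5; solving gives c_1 = -4, c_2 = -3.
Check: -4e1 - 3e2 = (-5, -5).

(-4, -3)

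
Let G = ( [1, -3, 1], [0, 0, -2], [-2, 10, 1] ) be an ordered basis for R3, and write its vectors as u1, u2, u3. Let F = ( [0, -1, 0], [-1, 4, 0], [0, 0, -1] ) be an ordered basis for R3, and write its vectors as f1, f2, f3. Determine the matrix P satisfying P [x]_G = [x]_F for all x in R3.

[[-1, 0, -2], [-1, 0, 2], [-1, 2, -1]]

Let M have columns uj and N have columns fj. Then for every x, N [x]_F = x = M [x]_G, so P = N^(-1) M.
Since det N = 1, N^(-1) has integer entries; multiplying gives P = [[-1, 0, -2], [-1, 0, 2], [-1, 2, -1]].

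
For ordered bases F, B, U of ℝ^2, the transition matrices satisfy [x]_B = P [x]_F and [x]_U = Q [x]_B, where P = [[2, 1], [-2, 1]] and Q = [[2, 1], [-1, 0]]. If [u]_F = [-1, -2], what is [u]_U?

[-8, 4]

First [u]_B = P [u]_F = [-4, 0].
Then [u]_U = Q [u]_B = [-8, 4].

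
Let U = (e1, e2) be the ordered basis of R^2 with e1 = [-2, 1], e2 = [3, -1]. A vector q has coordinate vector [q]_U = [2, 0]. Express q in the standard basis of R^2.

[-4, 2]

By definition q = 2e1 + 0·e2.
Summing componentwise gives [-4, 2].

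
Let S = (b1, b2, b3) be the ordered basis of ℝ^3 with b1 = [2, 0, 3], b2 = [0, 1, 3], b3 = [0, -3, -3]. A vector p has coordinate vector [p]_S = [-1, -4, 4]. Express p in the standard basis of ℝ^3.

[-2, -16, -27]

By definition p = -b1 - 4b2 + 4b3.
Summing componentwise gives [-2, -16, -27].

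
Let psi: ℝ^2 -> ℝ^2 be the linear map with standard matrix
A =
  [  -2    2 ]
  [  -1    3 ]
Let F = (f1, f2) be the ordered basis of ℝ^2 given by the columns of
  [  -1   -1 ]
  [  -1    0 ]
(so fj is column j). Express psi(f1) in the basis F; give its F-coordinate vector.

<2, -2>

Column 1 of [psi]_F is the F-coordinate vector of psi(f1).
In standard coordinates psi(f1) = A f1 = <0, -2>.
Converting to F: <0, -2> = 2f1 - 2f2, so the coordinate vector is <2, -2>.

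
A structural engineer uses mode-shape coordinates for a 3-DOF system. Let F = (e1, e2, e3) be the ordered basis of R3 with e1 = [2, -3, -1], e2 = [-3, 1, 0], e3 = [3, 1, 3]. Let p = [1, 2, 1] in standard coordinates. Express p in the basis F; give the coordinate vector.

We seek scalars with c_1 e1 + ... + c_3 e3 = p; equivalently solve M c = p where the columns of M are e1, ..., e3.
Row-reducing the augmented matrix [M | p] gives c = (-1, -1, 0).
Check: -e1 - e2 + 0·e3 = [1, 2, 1].

[-1, -1, 0]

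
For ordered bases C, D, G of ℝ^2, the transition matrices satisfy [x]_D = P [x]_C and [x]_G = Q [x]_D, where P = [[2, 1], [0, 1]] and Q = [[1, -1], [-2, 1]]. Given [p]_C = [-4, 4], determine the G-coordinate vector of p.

Apply P to get D-coordinates [-4, 4], then Q to get G-coordinates.
The result is [p]_G = [-8, 12].

[-8, 12]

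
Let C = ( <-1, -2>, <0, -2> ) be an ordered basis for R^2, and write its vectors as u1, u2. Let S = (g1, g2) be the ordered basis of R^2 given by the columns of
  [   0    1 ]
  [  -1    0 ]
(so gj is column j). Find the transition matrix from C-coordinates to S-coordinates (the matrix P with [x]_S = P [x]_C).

Let M have columns uj and N have columns gj. Then for every x, N [x]_S = x = M [x]_C, so P = N^(-1) M.
Since det N = 1, N^(-1) has integer entries; multiplying gives P = [[2, 2], [-1, 0]].

[[2, 2], [-1, 0]]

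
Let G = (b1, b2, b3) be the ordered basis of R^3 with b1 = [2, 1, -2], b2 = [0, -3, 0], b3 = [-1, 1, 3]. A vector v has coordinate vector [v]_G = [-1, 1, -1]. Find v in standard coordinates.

v = M [v]_G, where M has columns b1, ..., b3.
Carrying out the matrix-vector product, v = [-1, -5, -1].

[-1, -5, -1]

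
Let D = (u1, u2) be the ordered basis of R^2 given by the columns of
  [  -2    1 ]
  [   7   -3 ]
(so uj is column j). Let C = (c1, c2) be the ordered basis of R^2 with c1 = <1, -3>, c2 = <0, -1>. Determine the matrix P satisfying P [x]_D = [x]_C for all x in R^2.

Column j of P is [uj]_C, since P maps D-coordinates to C-coordinates.
Expressing u1 in C: u1 = -2c1 - c2, so column 1 of P is <-2, -1>.
Doing the same for each uj gives P = [[-2, 1], [-1, 0]].

[[-2, 1], [-1, 0]]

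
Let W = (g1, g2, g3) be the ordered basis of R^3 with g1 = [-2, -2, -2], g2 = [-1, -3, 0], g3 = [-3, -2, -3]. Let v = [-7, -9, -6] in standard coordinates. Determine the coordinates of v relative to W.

We seek scalars with c_1 g1 + ... + c_3 g3 = v; equivalently solve M c = v where the columns of M are g1, ..., g3.
Row-reducing the augmented matrix [M | v] gives c = (3, 1, 0).
Check: 3g1 + g2 + 0·g3 = [-7, -9, -6].

[3, 1, 0]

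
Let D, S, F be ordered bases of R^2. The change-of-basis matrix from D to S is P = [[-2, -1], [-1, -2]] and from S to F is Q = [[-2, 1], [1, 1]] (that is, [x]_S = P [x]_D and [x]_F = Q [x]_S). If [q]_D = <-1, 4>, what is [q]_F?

<-3, -9>

First [q]_S = P [q]_D = <-2, -7>.
Then [q]_F = Q [q]_S = <-3, -9>.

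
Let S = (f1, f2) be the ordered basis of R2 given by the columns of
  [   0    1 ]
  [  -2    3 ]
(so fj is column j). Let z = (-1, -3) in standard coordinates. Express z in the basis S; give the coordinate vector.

[z]_S is the unique c with M c = z, where M has columns f1, f2.
System: 0c_1 + c_2 = -1, -2c_1 + 3c_2 = -3; solving gives c_1 = 0, c_2 = -1.
Check: 0·f1 - f2 = (-1, -3).

(0, -1)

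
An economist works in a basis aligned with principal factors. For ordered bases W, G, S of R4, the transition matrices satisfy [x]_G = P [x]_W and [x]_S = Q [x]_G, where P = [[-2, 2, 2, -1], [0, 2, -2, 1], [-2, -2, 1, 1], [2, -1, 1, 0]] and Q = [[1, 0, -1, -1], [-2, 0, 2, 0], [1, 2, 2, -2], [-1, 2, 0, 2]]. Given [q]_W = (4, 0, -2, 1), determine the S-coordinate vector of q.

Composing the changes, [q]_S = Q P [q]_W.
Q P = [[-2, 5, 0, -2], [0, -8, -2, 4], [-10, 4, -2, 3], [6, 0, -4, 3]]; applying this to (4, 0, -2, 1) gives (-10, 8, -33, 35).

(-10, 8, -33, 35)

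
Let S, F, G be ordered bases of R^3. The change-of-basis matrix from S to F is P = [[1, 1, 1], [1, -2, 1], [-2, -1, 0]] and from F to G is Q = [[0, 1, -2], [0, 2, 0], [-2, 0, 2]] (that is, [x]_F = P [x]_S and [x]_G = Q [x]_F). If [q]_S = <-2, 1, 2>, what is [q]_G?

<-8, -4, 4>

Composing the changes, [q]_G = Q P [q]_S.
Q P = [[5, 0, 1], [2, -4, 2], [-6, -4, -2]]; applying this to <-2, 1, 2> gives <-8, -4, 4>.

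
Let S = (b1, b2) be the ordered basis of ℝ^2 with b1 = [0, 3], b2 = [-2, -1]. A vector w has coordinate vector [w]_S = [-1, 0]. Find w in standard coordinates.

[0, -3]

The coordinates say w = -b1 + 0·b2; adding the scaled basis vectors gives [0, -3].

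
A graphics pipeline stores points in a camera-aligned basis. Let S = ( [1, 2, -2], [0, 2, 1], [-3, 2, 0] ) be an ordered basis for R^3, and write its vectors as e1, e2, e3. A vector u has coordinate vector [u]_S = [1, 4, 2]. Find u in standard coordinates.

The coordinates say u = e1 + 4e2 + 2e3; adding the scaled basis vectors gives [-5, 14, 2].

[-5, 14, 2]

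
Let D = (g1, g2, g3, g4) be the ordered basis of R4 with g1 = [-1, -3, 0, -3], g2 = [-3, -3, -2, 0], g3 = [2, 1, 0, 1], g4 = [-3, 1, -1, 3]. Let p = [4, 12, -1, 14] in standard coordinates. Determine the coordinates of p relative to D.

[-3, 0, 2, 1]

[p]_D is the unique c with M c = p, where M has columns g1, ..., g4.
Gaussian elimination on [M | p] yields c = (-3, 0, 2, 1).
Check: -3g1 + 0·g2 + 2g3 + g4 = [4, 12, -1, 14].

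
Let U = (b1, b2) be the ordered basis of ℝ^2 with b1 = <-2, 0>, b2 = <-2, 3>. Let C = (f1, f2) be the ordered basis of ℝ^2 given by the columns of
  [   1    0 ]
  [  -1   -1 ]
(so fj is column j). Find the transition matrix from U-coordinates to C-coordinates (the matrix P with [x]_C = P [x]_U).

[[-2, -2], [2, -1]]

Column j of P is [bj]_C, since P maps U-coordinates to C-coordinates.
Expressing b1 in C: b1 = -2f1 + 2f2, so column 1 of P is <-2, 2>.
Doing the same for each bj gives P = [[-2, -2], [2, -1]].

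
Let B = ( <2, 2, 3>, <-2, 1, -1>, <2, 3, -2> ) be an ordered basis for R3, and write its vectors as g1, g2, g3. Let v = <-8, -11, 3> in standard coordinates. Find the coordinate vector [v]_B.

<-1, 0, -3>

[v]_B is the unique c with M c = v, where M has columns g1, ..., g3.
Gaussian elimination on [M | v] yields c = (-1, 0, -3).
Check: -g1 + 0·g2 - 3g3 = <-8, -11, 3>.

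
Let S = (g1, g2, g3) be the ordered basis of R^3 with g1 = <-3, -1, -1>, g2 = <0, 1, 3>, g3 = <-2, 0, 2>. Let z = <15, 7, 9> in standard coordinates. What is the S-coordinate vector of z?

Write z = c_1 g1 + ... + c_3 g3 and solve for the c_i.
Gaussian elimination on [M | z] yields c = (-3, 4, -3).
Check: -3g1 + 4g2 - 3g3 = <15, 7, 9>.

<-3, 4, -3>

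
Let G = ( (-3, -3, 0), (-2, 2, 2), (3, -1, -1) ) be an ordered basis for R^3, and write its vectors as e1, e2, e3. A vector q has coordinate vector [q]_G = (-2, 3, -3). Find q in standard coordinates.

(-9, 15, 9)

q = M [q]_G, where M has columns e1, ..., e3.
Carrying out the matrix-vector product, q = (-9, 15, 9).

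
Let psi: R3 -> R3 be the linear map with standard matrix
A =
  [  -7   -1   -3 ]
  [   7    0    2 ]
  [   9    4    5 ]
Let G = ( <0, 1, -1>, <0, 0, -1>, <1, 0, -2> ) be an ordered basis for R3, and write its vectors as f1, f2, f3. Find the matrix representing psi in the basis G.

[[-2, -2, 3], [-1, 1, 0], [2, 3, -1]]

With P the matrix whose columns are f1, ..., f3, [psi]_G = P^(-1) A P.
Column by column: psi(f1) = A f1 = <2, -2, -1>; its G-coordinates <-2, -1, 2> give column 1.
Continuing for each basis vector yields [psi]_G = [[-2, -2, 3], [-1, 1, 0], [2, 3, -1]].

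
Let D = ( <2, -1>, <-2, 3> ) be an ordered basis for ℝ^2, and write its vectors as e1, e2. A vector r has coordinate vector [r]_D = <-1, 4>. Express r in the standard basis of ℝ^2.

By definition r = -e1 + 4e2.
Summing componentwise gives <-10, 13>.

<-10, 13>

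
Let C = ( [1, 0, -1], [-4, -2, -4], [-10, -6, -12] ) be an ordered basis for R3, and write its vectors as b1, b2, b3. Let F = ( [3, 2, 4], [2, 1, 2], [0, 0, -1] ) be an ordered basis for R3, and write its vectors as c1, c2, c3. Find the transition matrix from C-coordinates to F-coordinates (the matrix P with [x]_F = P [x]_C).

[[-1, 0, -2], [2, -2, -2], [1, 0, 0]]

Column j of P is [bj]_F, since P maps C-coordinates to F-coordinates.
Expressing b1 in F: b1 = -c1 + 2c2 + c3, so column 1 of P is [-1, 2, 1].
Doing the same for each bj gives P = [[-1, 0, -2], [2, -2, -2], [1, 0, 0]].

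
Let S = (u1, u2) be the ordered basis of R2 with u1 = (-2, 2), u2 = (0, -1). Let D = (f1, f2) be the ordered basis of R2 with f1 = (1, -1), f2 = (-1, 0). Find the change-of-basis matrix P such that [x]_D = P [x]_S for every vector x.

Take x = uj: its S-coordinates are the j-th standard unit vector, so P e_j — column j of P — equals [uj]_D.
u1 = -2f1 + 0·f2, giving column 1 = (-2, 0); repeating for each j gives P = [[-2, 1], [0, 1]].

[[-2, 1], [0, 1]]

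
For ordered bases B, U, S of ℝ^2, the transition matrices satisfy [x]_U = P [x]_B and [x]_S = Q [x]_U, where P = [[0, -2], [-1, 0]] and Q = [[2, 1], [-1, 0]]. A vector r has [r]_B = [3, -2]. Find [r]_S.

First [r]_U = P [r]_B = [4, -3].
Then [r]_S = Q [r]_U = [5, -4].

[5, -4]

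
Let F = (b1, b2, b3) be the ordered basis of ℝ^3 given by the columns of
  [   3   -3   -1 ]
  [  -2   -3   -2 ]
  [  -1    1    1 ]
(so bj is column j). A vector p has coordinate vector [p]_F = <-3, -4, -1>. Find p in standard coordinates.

<4, 20, -2>

The coordinates say p = -3b1 - 4b2 - b3; adding the scaled basis vectors gives <4, 20, -2>.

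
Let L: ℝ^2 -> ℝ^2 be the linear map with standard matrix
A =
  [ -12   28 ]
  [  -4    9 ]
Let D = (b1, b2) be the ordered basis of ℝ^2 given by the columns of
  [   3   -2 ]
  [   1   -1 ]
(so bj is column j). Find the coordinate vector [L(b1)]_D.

Column 1 of [L]_D is the D-coordinate vector of L(b1).
In standard coordinates L(b1) = A b1 = (-8, -3).
Converting to D: (-8, -3) = -2b1 + b2, so the coordinate vector is (-2, 1).

(-2, 1)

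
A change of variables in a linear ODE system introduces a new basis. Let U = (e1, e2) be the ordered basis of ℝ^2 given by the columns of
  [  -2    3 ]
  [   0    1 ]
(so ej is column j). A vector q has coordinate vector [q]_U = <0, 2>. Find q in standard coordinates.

<6, 2>

q = M [q]_U, where M has columns e1, e2.
Carrying out the matrix-vector product, q = <6, 2>.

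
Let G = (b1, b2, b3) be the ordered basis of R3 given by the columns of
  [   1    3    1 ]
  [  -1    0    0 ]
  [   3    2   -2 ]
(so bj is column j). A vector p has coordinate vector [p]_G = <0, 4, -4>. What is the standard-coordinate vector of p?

<8, 0, 16>

The coordinates say p = 0·b1 + 4b2 - 4b3; adding the scaled basis vectors gives <8, 0, 16>.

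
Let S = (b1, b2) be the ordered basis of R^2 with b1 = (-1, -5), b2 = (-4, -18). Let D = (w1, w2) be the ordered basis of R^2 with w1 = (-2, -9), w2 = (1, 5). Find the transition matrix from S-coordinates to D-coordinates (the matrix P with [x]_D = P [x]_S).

Column j of P is [bj]_D, since P maps S-coordinates to D-coordinates.
Expressing b1 in D: b1 = 0·w1 - w2, so column 1 of P is (0, -1).
Doing the same for each bj gives P = [[0, 2], [-1, 0]].

[[0, 2], [-1, 0]]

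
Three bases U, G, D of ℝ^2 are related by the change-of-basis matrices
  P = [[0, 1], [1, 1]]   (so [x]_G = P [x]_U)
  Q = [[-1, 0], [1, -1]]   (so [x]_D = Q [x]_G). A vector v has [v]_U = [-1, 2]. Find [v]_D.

First [v]_G = P [v]_U = [2, 1].
Then [v]_D = Q [v]_G = [-2, 1].

[-2, 1]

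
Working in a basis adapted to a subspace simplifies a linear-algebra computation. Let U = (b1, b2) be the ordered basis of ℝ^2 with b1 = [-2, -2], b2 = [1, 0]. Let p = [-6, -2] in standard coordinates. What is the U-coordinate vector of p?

We seek scalars with c_1 b1 + c_2 b2 = p; equivalently solve M c = p where the columns of M are b1, b2.
System: -2c_1 + c_2 = -6, -2c_1 + 0c_2 = -2; solving gives c_1 = 1, c_2 = -4.
Check: b1 - 4b2 = [-6, -2].

[1, -4]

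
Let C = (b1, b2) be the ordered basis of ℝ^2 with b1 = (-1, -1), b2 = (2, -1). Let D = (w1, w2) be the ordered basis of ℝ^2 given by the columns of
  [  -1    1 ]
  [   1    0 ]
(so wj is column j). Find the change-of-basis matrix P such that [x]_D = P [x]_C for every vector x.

[[-1, -1], [-2, 1]]

Column j of P is [bj]_D, since P maps C-coordinates to D-coordinates.
Expressing b1 in D: b1 = -w1 - 2w2, so column 1 of P is (-1, -2).
Doing the same for each bj gives P = [[-1, -1], [-2, 1]].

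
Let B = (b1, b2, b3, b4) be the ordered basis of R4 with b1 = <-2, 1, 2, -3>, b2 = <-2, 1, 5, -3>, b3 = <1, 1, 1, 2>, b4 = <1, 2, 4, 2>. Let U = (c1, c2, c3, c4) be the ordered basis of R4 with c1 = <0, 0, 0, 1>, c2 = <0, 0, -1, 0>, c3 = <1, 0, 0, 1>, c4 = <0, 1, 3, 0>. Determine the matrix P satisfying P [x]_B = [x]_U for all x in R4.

Let M have columns bj and N have columns cj. Then for every x, N [x]_U = x = M [x]_B, so P = N^(-1) M.
Since det N = 1, N^(-1) has integer entries; multiplying gives P = [[-1, -1, 1, 1], [1, -2, 2, 2], [-2, -2, 1, 1], [1, 1, 1, 2]].

[[-1, -1, 1, 1], [1, -2, 2, 2], [-2, -2, 1, 1], [1, 1, 1, 2]]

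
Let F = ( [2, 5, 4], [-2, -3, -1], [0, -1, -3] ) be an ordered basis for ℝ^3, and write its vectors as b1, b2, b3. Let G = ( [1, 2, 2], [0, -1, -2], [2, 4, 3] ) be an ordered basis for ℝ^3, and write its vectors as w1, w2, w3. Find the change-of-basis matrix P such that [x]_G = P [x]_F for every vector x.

[[-2, 0, -2], [-1, -1, 1], [2, -1, 1]]

Take x = bj: its F-coordinates are the j-th standard unit vector, so P e_j — column j of P — equals [bj]_G.
b1 = -2w1 - w2 + 2w3, giving column 1 = [-2, -1, 2]; repeating for each j gives P = [[-2, 0, -2], [-1, -1, 1], [2, -1, 1]].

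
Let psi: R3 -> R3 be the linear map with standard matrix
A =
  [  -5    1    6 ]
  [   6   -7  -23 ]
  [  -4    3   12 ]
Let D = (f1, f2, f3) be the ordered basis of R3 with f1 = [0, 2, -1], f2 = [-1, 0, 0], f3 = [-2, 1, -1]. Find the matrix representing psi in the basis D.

Let P have columns f1, ..., f3. Then [psi]_D = P^(-1) A P.
Here det P = -1, so P^(-1) is integer; computing A P first and then P^(-1)(A P) gives [[3, -2, 3], [-2, -1, -1], [3, -2, -2]].

[[3, -2, 3], [-2, -1, -1], [3, -2, -2]]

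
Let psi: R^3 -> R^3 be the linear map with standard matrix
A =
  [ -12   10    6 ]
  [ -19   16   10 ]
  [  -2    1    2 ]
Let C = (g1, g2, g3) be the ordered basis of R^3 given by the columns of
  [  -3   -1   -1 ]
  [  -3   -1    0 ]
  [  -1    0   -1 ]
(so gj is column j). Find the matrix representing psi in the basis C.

[[0, -2, -3], [1, 3, 0], [-1, 1, 3]]

The j-th column of [psi]_C is [psi(gj)]_C.
psi(g1) = A g1 = [0, -1, 1] = 0·g1 + g2 - g3, so column 1 is [0, 1, -1].
Repeating for g2, g3 and assembling the columns gives [[0, -2, -3], [1, 3, 0], [-1, 1, 3]].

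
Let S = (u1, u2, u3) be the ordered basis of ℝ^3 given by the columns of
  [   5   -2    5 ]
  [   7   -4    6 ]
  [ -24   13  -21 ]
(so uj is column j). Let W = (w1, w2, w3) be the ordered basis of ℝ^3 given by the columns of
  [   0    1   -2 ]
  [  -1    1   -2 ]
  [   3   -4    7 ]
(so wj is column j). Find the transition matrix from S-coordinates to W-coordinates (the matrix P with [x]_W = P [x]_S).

Column j of P is [uj]_W, since P maps S-coordinates to W-coordinates.
Expressing u1 in W: u1 = -2w1 + w2 - 2w3, so column 1 of P is <-2, 1, -2>.
Doing the same for each uj gives P = [[-2, 2, -1], [1, 0, 1], [-2, 1, -2]].

[[-2, 2, -1], [1, 0, 1], [-2, 1, -2]]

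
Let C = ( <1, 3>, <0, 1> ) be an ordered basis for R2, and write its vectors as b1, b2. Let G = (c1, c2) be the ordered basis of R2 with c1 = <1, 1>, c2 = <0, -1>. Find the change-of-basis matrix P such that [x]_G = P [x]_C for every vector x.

[[1, 0], [-2, -1]]

Take x = bj: its C-coordinates are the j-th standard unit vector, so P e_j — column j of P — equals [bj]_G.
b1 = c1 - 2c2, giving column 1 = <1, -2>; repeating for each j gives P = [[1, 0], [-2, -1]].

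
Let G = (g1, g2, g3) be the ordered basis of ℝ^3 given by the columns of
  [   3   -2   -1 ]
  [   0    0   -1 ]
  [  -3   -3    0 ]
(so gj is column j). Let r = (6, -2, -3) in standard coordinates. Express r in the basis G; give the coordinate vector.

Write r = c_1 g1 + ... + c_3 g3 and solve for the c_i.
Row-reducing the augmented matrix [M | r] gives c = (2, -1, 2).
Check: 2g1 - g2 + 2g3 = (6, -2, -3).

(2, -1, 2)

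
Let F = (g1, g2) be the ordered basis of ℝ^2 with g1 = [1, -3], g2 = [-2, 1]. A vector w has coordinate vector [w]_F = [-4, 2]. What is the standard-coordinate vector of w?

By definition w = -4g1 + 2g2.
Summing componentwise gives [-8, 14].

[-8, 14]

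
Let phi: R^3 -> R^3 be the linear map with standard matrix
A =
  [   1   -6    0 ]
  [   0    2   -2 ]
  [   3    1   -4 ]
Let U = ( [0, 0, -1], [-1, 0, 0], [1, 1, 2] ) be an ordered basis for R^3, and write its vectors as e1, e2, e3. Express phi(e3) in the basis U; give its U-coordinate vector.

Compute phi(e3) = A e3 = [-5, -2, -4] in standard coordinates.
Then write this in U-coordinates: solve for y in y_1 e1 + ... + y_3 e3 = [-5, -2, -4].
This gives y = [0, 3, -2], which is column 3 of [phi]_U.

[0, 3, -2]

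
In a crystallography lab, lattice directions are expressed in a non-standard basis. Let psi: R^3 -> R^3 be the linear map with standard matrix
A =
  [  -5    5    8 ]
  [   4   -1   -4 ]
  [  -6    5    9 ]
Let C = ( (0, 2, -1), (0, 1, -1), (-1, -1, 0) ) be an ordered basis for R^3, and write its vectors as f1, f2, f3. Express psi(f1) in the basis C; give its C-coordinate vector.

Column 1 of [psi]_C is the C-coordinate vector of psi(f1).
In standard coordinates psi(f1) = A f1 = (2, 2, 1).
Converting to C: (2, 2, 1) = f1 - 2f2 - 2f3, so the coordinate vector is (1, -2, -2).

(1, -2, -2)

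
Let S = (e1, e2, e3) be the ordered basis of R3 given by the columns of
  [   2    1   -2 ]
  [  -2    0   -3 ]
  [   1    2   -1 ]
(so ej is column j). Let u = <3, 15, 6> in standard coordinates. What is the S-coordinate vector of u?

<-3, 3, -3>

[u]_S is the unique c with M c = u, where M has columns e1, ..., e3.
Solving this 3x3 system gives c = (-3, 3, -3).
Check: -3e1 + 3e2 - 3e3 = <3, 15, 6>.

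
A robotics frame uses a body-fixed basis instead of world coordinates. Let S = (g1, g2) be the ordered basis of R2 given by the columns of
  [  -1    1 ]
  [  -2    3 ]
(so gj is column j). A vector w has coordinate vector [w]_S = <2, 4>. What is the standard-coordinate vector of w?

<2, 8>

w = M [w]_S, where M has columns g1, g2.
Carrying out the matrix-vector product, w = <2, 8>.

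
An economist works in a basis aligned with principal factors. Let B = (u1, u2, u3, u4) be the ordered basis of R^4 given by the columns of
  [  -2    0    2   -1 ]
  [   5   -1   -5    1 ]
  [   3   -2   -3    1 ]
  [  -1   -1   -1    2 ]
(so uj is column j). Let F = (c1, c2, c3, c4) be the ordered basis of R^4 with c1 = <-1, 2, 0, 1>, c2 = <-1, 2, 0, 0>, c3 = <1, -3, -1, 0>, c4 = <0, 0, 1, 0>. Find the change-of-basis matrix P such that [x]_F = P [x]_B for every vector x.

[[-1, -1, -1, 2], [2, 2, 0, 0], [-1, 1, 1, 1], [2, -1, -2, 2]]

Take x = uj: its B-coordinates are the j-th standard unit vector, so P e_j — column j of P — equals [uj]_F.
u1 = -c1 + 2c2 - c3 + 2c4, giving column 1 = <-1, 2, -1, 2>; repeating for each j gives P = [[-1, -1, -1, 2], [2, 2, 0, 0], [-1, 1, 1, 1], [2, -1, -2, 2]].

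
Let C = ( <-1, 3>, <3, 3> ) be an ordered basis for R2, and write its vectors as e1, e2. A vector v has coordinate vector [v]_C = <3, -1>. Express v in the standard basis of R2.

The coordinates say v = 3e1 - e2; adding the scaled basis vectors gives <-6, 6>.

<-6, 6>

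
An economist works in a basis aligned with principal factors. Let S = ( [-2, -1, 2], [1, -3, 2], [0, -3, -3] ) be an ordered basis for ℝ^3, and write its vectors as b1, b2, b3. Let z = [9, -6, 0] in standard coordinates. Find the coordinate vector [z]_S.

[-3, 3, 0]

[z]_S is the unique c with M c = z, where M has columns b1, ..., b3.
Row-reducing the augmented matrix [M | z] gives c = (-3, 3, 0).
Check: -3b1 + 3b2 + 0·b3 = [9, -6, 0].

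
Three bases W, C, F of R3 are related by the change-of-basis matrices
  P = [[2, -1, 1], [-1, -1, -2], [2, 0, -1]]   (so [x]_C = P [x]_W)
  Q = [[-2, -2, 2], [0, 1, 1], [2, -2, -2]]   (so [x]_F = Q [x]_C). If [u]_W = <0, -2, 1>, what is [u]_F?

<-8, -1, 8>

Apply P to get C-coordinates <3, 0, -1>, then Q to get F-coordinates.
The result is [u]_F = <-8, -1, 8>.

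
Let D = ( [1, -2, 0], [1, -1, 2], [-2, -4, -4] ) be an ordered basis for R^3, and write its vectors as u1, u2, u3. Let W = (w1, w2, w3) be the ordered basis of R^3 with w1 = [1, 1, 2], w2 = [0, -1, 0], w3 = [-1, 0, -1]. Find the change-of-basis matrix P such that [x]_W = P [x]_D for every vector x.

Column j of P is [uj]_W, since P maps D-coordinates to W-coordinates.
Expressing u1 in W: u1 = -w1 + w2 - 2w3, so column 1 of P is [-1, 1, -2].
Doing the same for each uj gives P = [[-1, 1, -2], [1, 2, 2], [-2, 0, 0]].

[[-1, 1, -2], [1, 2, 2], [-2, 0, 0]]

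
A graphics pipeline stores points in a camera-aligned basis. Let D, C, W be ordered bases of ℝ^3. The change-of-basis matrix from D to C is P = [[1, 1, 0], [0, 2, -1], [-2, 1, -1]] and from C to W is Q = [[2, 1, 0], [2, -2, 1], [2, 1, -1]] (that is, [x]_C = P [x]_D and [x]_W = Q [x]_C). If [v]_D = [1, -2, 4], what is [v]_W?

[-10, 6, -2]

Apply P to get C-coordinates [-1, -8, -8], then Q to get W-coordinates.
The result is [v]_W = [-10, 6, -2].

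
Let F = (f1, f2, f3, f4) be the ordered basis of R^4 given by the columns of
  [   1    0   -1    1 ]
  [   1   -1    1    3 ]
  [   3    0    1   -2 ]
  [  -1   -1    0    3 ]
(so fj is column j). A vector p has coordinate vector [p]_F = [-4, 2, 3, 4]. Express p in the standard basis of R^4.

[-3, 9, -17, 14]

By definition p = -4f1 + 2f2 + 3f3 + 4f4.
Summing componentwise gives [-3, 9, -17, 14].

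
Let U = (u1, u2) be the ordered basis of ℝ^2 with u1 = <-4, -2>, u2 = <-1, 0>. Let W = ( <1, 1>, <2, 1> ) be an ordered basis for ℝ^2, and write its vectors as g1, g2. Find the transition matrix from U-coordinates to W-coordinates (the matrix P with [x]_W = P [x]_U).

Let M have columns uj and N have columns gj. Then for every x, N [x]_W = x = M [x]_U, so P = N^(-1) M.
Since det N = -1, N^(-1) has integer entries; multiplying gives P = [[0, 1], [-2, -1]].

[[0, 1], [-2, -1]]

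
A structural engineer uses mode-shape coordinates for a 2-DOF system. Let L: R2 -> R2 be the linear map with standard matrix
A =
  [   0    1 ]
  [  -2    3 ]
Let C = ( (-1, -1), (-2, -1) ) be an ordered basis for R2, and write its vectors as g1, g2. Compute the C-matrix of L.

[[1, -3], [0, 2]]

With P the matrix whose columns are g1, g2, [L]_C = P^(-1) A P.
Column by column: L(g1) = A g1 = (-1, -1); its C-coordinates (1, 0) give column 1.
Continuing for each basis vector yields [L]_C = [[1, -3], [0, 2]].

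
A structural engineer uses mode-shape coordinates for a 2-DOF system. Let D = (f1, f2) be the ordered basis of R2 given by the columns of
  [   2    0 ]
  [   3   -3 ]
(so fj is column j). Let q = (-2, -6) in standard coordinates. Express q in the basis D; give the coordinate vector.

(-1, 1)

Write q = c_1 f1 + c_2 f2 and solve for the c_i.
System: 2c_1 + 0c_2 = -2, 3c_1 - 3c_2 = -6; solving gives c_1 = -1, c_2 = 1.
Check: -f1 + f2 = (-2, -6).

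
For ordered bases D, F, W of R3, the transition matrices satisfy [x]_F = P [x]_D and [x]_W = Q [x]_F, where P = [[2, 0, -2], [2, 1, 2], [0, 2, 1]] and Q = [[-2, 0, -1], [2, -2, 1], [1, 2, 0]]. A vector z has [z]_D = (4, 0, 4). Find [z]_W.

Apply P to get F-coordinates (0, 16, 4), then Q to get W-coordinates.
The result is [z]_W = (-4, -28, 32).

(-4, -28, 32)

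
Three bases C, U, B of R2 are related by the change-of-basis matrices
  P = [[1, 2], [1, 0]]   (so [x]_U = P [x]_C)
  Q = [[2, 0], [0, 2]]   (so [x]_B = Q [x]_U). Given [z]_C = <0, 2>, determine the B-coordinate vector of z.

<8, 0>

Apply P to get U-coordinates <4, 0>, then Q to get B-coordinates.
The result is [z]_B = <8, 0>.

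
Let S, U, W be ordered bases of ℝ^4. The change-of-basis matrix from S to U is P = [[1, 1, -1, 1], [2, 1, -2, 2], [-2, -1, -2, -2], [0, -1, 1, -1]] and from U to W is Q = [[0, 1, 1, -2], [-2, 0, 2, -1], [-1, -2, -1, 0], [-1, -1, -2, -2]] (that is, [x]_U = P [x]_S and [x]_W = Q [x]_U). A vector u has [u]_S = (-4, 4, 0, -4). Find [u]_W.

Composing the changes, [u]_W = Q P [u]_S.
Q P = [[0, 2, -6, 2], [-6, -3, -3, -5], [-3, -2, 7, -3], [1, 2, 5, 3]]; applying this to (-4, 4, 0, -4) gives (0, 32, 16, -8).

(0, 32, 16, -8)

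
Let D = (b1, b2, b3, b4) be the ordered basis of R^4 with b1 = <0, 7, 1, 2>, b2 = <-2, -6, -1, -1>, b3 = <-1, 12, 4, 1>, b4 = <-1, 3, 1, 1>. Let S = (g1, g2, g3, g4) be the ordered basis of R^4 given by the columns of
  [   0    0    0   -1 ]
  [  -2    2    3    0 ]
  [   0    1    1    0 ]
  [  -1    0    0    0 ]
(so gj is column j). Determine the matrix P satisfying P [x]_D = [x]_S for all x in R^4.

Column j of P is [bj]_S, since P maps D-coordinates to S-coordinates.
Expressing b1 in S: b1 = -2g1 + 0·g2 + g3 + 0·g4, so column 1 of P is <-2, 0, 1, 0>.
Doing the same for each bj gives P = [[-2, 1, -1, -1], [0, 1, 2, 2], [1, -2, 2, -1], [0, 2, 1, 1]].

[[-2, 1, -1, -1], [0, 1, 2, 2], [1, -2, 2, -1], [0, 2, 1, 1]]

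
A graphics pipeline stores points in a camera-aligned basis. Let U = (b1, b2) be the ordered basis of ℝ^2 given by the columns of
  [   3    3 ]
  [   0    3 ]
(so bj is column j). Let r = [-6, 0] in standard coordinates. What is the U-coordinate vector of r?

[-2, 0]

Write r = c_1 b1 + c_2 b2 and solve for the c_i.
System: 3c_1 + 3c_2 = -6, 0c_1 + 3c_2 = 0; solving gives c_1 = -2, c_2 = 0.
Check: -2b1 + 0·b2 = [-6, 0].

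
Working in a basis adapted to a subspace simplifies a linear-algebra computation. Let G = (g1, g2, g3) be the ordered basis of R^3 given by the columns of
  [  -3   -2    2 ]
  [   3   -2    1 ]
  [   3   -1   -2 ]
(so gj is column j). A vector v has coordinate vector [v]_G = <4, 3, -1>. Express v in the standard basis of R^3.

<-20, 5, 11>

By definition v = 4g1 + 3g2 - g3.
Summing componentwise gives <-20, 5, 11>.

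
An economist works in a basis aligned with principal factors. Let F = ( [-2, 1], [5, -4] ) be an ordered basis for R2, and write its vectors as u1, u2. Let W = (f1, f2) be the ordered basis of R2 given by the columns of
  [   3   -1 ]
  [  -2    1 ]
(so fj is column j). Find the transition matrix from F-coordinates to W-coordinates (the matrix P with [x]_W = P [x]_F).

Take x = uj: its F-coordinates are the j-th standard unit vector, so P e_j — column j of P — equals [uj]_W.
u1 = -f1 - f2, giving column 1 = [-1, -1]; repeating for each j gives P = [[-1, 1], [-1, -2]].

[[-1, 1], [-1, -2]]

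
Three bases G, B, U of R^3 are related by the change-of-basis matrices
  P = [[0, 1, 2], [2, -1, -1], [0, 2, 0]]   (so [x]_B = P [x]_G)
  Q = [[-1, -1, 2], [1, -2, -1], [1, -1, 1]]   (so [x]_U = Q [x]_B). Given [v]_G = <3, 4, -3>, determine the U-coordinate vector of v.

<13, -20, 1>

Composing the changes, [v]_U = Q P [v]_G.
Q P = [[-2, 4, -1], [-4, 1, 4], [-2, 4, 3]]; applying this to <3, 4, -3> gives <13, -20, 1>.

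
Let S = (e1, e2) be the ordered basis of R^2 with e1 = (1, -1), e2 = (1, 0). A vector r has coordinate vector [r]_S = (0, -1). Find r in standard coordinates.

(-1, 0)

r = M [r]_S, where M has columns e1, e2.
Carrying out the matrix-vector product, r = (-1, 0).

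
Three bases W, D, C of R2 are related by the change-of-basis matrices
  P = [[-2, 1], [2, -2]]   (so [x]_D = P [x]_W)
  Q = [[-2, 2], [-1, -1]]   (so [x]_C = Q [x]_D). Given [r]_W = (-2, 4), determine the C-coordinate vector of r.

(-40, 4)

Composing the changes, [r]_C = Q P [r]_W.
Q P = [[8, -6], [0, 1]]; applying this to (-2, 4) gives (-40, 4).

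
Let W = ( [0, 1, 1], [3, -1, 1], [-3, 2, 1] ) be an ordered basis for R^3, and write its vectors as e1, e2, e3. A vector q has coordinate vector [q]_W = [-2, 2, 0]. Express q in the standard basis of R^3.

[6, -4, 0]

The coordinates say q = -2e1 + 2e2 + 0·e3; adding the scaled basis vectors gives [6, -4, 0].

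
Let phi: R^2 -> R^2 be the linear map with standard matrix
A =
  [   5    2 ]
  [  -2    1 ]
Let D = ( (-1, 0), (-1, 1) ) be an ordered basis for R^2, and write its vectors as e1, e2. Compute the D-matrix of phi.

The j-th column of [phi]_D is [phi(ej)]_D.
phi(e1) = A e1 = (-5, 2) = 3e1 + 2e2, so column 1 is (3, 2).
Repeating for e2 and assembling the columns gives [[3, 0], [2, 3]].

[[3, 0], [2, 3]]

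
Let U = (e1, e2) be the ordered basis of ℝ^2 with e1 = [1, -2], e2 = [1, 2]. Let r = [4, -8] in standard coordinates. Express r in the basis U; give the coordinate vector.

We seek scalars with c_1 e1 + c_2 e2 = r; equivalently solve M c = r where the columns of M are e1, e2.
System: c_1 + c_2 = 4, -2c_1 + 2c_2 = -8; solving gives c_1 = 4, c_2 = 0.
Check: 4e1 + 0·e2 = [4, -8].

[4, 0]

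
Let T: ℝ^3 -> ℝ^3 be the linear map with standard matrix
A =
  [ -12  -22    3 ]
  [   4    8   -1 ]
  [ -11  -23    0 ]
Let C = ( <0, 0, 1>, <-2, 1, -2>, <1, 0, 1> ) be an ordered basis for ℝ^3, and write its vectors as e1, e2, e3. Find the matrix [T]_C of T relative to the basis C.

Let P have columns e1, ..., e3. Then [T]_C = P^(-1) A P.
Here det P = -1, so P^(-1) is integer; computing A P first and then P^(-1)(A P) gives [[-3, 3, -2], [-1, 2, 3], [1, 0, -3]].

[[-3, 3, -2], [-1, 2, 3], [1, 0, -3]]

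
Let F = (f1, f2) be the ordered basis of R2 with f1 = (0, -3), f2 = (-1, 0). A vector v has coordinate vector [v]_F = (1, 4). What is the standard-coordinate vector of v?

(-4, -3)

The coordinates say v = f1 + 4f2; adding the scaled basis vectors gives (-4, -3).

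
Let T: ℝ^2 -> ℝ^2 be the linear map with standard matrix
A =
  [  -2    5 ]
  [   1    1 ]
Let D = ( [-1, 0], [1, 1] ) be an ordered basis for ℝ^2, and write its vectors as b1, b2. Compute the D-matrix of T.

[[-3, -1], [-1, 2]]

Let P have columns b1, b2. Then [T]_D = P^(-1) A P.
Here det P = -1, so P^(-1) is integer; computing A P first and then P^(-1)(A P) gives [[-3, -1], [-1, 2]].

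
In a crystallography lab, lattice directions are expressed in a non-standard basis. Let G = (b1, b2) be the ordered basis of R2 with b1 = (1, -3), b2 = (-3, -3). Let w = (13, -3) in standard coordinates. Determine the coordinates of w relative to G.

[w]_G is the unique c with M c = w, where M has columns b1, b2.
System: c_1 - 3c_2 = 13, -3c_1 - 3c_2 = -3; solving gives c_1 = 4, c_2 = -3.
Check: 4b1 - 3b2 = (13, -3).

(4, -3)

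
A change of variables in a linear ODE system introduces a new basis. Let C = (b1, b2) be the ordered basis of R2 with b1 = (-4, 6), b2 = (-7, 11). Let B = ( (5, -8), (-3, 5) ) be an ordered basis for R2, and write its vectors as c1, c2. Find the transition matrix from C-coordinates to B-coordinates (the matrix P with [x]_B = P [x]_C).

[[-2, -2], [-2, -1]]

Let M have columns bj and N have columns cj. Then for every x, N [x]_B = x = M [x]_C, so P = N^(-1) M.
Since det N = 1, N^(-1) has integer entries; multiplying gives P = [[-2, -2], [-2, -1]].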